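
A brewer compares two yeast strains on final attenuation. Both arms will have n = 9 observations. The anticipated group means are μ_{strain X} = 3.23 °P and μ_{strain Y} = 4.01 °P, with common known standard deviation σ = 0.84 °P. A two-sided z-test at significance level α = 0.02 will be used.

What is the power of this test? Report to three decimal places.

Power ≈ 0.361

Standardized effect: d = |μ_{strain X} − μ_{strain Y}| / σ = |3.23 − 4.01| / 0.84 = 0.9286
Noncentrality parameter: δ = d·√(n/2) = 0.9286 × √(9/2) = 1.9698
Two-sided α = 0.02 → critical value z_{0.01} = 2.326.
Power = Φ(δ − 2.326) + Φ(−δ − 2.326) = Φ(-0.357) + Φ(-4.296) = 0.3607 + 0.0000 = 0.3607.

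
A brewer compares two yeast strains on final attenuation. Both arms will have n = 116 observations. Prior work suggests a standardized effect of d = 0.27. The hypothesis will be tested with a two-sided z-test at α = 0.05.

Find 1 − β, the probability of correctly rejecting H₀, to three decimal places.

Power ≈ 0.538

Noncentrality parameter: δ = d·√(n/2) = 0.27 × √(116/2) = 2.0563
Critical value for a two-sided test at α = 0.05: z_{α/2} = 1.960.
Power = Φ(δ − 1.960) + Φ(−δ − 1.960) = Φ(0.096) + Φ(-4.016) = 0.5384 + 0.0000 = 0.5384.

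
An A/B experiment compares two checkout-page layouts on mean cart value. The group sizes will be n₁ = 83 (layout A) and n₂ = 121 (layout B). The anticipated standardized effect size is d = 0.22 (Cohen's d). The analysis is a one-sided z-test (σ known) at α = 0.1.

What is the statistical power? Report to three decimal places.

Power ≈ 0.603

Noncentrality parameter: δ = d / √(1/n₁ + 1/n₂) = 0.22 / √(1/83 + 1/121) = 1.5436
One-sided α = 0.1 → critical value z_{0.1} = 1.282.
Power = P(Z > 1.282 − δ) = Φ(0.262) = 0.6034.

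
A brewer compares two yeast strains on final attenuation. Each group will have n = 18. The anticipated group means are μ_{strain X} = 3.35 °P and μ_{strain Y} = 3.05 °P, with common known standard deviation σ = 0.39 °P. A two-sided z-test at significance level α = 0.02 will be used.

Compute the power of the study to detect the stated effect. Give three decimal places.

Power ≈ 0.493

Standardized effect: d = |μ_{strain X} − μ_{strain Y}| / σ = |3.35 − 3.05| / 0.39 = 0.7692
Noncentrality parameter: δ = d·√(n/2) = 0.7692 × √(18/2) = 2.3077
Two-sided α = 0.02 → critical value z_{0.01} = 2.326.
Power = Φ(δ − 2.326) + Φ(−δ − 2.326) = Φ(-0.019) + Φ(-4.634) = 0.4926 + 0.0000 = 0.4926.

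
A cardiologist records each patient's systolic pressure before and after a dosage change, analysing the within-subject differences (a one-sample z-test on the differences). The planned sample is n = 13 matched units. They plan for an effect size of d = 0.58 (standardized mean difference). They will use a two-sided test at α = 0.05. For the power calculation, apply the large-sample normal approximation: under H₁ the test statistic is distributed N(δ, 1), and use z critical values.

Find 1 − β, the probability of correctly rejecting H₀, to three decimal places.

Noncentrality parameter: δ = d·√n = 0.58 × √13 = 2.0912
Critical value for a two-sided test at α = 0.05: z_{α/2} = 1.960.
Power = Φ(δ − 1.960) + Φ(−δ − 1.960) = Φ(0.131) + Φ(-4.051) = 0.5522 + 0.0000 = 0.5522.

Power ≈ 0.552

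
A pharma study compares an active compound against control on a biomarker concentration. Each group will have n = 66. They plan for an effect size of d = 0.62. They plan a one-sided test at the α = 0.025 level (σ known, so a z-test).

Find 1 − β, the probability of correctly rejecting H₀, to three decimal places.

Power ≈ 0.945

Noncentrality parameter: δ = d·√(n/2) = 0.62 × √(66/2) = 3.5616
One-sided α = 0.025 → critical value z_{0.025} = 1.960.
Power = Φ(δ − 1.960) = Φ(1.602) = 0.9454.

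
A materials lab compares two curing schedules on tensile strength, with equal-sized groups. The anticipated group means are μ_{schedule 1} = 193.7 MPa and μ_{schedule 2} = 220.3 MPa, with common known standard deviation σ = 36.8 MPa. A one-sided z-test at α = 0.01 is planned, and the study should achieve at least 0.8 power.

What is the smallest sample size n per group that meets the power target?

n = 39 per group

Standardized effect: d = |μ_{schedule 1} − μ_{schedule 2}| / σ = |193.7 − 220.3| / 36.8 = 0.7228
For power 0.8 need Φ(δ − z_{0.01}) = 0.8, so δ = z_{0.01} + z_{0.20} = 2.326 + 0.842 = 3.168.
δ = d·√(n/2) ⇒ n = 2(δ/d)² = 2 × (3.168 / 0.7228)² = 38.42.
Rounding up, n = 39 per group.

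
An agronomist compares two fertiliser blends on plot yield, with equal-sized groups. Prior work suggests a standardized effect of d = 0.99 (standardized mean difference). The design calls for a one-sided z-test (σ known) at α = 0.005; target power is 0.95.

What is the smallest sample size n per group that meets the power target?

Set Φ(δ − 2.576) = 0.95; then δ − 2.576 = Φ⁻¹(0.95) = 1.645, giving δ = 4.221.
δ = d·√(n/2) ⇒ n = 2(δ/d)² = 2 × (4.221 / 0.99)² = 36.35.
Round up to the next whole unit.

n = 37 per group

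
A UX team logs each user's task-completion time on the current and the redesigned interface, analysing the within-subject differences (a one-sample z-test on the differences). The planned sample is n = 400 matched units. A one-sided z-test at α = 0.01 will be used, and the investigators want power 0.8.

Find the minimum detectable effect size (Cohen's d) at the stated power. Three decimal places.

Required noncentrality: δ = z_{0.01} + z_{0.20} = 2.326 + 0.842 = 3.168.
δ = d·√n ⇒ d = δ/√n = 3.168/√400 = 0.1584.

d ≈ 0.158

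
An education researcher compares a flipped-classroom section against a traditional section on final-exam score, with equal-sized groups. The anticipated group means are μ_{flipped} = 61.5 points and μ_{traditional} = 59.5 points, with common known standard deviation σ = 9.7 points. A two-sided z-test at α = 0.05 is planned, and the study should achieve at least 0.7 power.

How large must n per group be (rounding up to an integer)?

n = 291 per group

Standardized effect: d = |μ_{flipped} − μ_{traditional}| / σ = |61.5 − 59.5| / 9.7 = 0.2062
Set Φ(δ − 1.960) = 0.7; then δ − 1.960 = Φ⁻¹(0.7) = 0.524, giving δ = 2.484.
(For δ > 0 the lower-tail rejection region contributes negligibly to power, so the one-term inversion is standard.)
δ = d·√(n/2) ⇒ n = 2(δ/d)² = 2 × (2.484 / 0.2062)² = 290.36.
Rounding up, n = 291 per group.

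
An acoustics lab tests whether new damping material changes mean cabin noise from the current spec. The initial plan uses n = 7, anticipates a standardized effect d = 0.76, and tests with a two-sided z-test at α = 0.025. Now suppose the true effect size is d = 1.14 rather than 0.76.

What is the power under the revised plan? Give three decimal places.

With d = 1.14: δ = d·√n = 1.14 × √7 = 3.0162. Critical value z_{0.0125} = 2.241.
Revised power = Φ(δ − 2.241) + Φ(−δ − 2.241) = Φ(0.775) + Φ(-5.258) = 0.7808 + 0.0000 = 0.7808.

Power ≈ 0.781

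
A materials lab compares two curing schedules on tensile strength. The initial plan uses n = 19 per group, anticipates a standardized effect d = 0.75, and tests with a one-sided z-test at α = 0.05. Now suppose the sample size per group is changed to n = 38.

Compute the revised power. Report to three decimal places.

Power ≈ 0.948

With n = 38 per group: δ = d·√(n/2) = 0.75 × √(38/2) = 3.2692. Critical value z_{0.05} = 1.645.
Revised power = P(Z > 1.645 − δ) = Φ(1.624) = 0.9478.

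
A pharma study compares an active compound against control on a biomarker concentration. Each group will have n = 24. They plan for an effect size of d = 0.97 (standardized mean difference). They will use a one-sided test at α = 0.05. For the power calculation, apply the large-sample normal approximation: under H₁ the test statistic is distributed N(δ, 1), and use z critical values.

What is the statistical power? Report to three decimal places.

Power ≈ 0.957

Noncentrality parameter: δ = d·√(n/2) = 0.97 × √(24/2) = 3.3602
Critical value for a one-sided test at α = 0.05: z_α = 1.645.
Power = Φ(δ − 1.645) = Φ(1.715) = 0.9569.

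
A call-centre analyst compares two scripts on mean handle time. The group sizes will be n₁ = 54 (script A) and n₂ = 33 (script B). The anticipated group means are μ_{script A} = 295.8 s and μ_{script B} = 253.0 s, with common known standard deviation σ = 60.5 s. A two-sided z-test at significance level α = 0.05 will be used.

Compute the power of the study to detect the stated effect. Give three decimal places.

Standardized effect: d = |μ_{script A} − μ_{script B}| / σ = |295.8 − 253.0| / 60.5 = 0.7074
Noncentrality parameter: δ = d / √(1/n₁ + 1/n₂) = 0.7074 / √(1/54 + 1/33) = 3.2017
Two-sided α = 0.05 → critical value z_{0.025} = 1.960.
Power = Φ(δ − 1.960) + Φ(−δ − 1.960) = Φ(1.242) + Φ(-5.162) = 0.8928 + 0.0000 = 0.8928.

Power ≈ 0.893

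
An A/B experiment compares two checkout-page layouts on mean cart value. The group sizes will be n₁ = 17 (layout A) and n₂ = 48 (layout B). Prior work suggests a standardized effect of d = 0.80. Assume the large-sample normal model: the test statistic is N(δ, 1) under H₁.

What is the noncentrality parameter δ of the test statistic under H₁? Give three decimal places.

δ = d / √(1/n₁ + 1/n₂) = 0.80 / √(1/17 + 1/48) = 2.8345

δ ≈ 2.835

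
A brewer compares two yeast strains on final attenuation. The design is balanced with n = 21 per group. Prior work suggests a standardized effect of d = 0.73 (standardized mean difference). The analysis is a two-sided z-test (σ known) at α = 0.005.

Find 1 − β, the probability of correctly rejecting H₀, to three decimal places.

Power ≈ 0.329

Noncentrality parameter: λ = d·√(n/2) = 0.73 × √(21/2) = 2.3655
Two-sided α = 0.005 → critical value z_{0.0025} = 2.807.
Power = Φ(λ − 2.807) + Φ(−λ − 2.807) = Φ(-0.442) + Φ(-5.173) = 0.3294 + 0.0000 = 0.3294.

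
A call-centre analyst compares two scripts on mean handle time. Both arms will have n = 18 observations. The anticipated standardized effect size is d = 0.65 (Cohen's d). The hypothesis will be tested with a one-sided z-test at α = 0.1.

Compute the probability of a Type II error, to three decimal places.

β ≈ 0.252

Noncentrality parameter: δ = d·√(n/2) = 0.65 × √(18/2) = 1.9500
Critical value for a one-sided test at α = 0.1: z_α = 1.282.
Power = P(Z > 1.282 − δ) = Φ(0.668) = 0.7481.
Type II error: β = 1 − power = 1 − 0.7481 = 0.2519.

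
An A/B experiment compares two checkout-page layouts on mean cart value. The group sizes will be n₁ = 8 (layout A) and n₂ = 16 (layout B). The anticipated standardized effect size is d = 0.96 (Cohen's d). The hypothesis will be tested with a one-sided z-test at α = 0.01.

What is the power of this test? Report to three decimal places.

Noncentrality parameter: δ = d / √(1/n₁ + 1/n₂) = 0.96 / √(1/8 + 1/16) = 2.2170
One-sided α = 0.01 → critical value z_{0.01} = 2.326.
Power = Φ(δ − 2.326) = Φ(-0.109) = 0.4565.

Power ≈ 0.456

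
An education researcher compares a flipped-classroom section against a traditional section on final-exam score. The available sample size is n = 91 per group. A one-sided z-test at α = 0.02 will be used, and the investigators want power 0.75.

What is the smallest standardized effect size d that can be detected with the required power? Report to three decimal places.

d ≈ 0.404

Required noncentrality: δ = z_{0.02} + z_{0.25} = 2.054 + 0.674 = 2.728.
δ = d·√(n/2) ⇒ d = δ/√(n/2) = 2.728/√(91/2) = 0.4045.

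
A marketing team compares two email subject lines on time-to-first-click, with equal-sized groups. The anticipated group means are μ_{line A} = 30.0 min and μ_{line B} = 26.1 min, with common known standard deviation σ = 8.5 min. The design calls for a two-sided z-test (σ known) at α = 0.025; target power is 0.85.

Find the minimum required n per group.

Standardized effect: d = |μ_{line A} − μ_{line B}| / σ = |30.0 − 26.1| / 8.5 = 0.4588
For power 0.85 need Φ(δ − z_{0.0125}) = 0.85, so δ = z_{0.0125} + z_{0.15} = 2.241 + 1.036 = 3.278.
(For δ > 0 the lower-tail rejection region contributes negligibly to power, so the one-term inversion is standard.)
δ = d·√(n/2) ⇒ n = 2(δ/d)² = 2 × (3.278 / 0.4588)² = 102.07.
Rounding up, n = 103 per group.

n = 103 per group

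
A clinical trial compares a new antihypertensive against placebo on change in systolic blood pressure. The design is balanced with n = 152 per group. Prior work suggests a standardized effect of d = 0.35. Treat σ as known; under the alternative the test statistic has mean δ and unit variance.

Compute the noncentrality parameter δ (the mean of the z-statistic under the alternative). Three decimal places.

δ = d·√(n/2) = 0.35 × √(152/2) = 3.0512

δ ≈ 3.051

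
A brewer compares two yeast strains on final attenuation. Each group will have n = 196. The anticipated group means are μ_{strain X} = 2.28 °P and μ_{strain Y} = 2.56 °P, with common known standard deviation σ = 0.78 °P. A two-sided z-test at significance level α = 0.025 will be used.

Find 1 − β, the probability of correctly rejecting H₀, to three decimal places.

Power ≈ 0.905

Standardized effect: d = |μ_{strain X} − μ_{strain Y}| / σ = |2.28 − 2.56| / 0.78 = 0.3590
Noncentrality parameter: δ = d·√(n/2) = 0.3590 × √(196/2) = 3.5537
Two-sided α = 0.025 → critical value z_{0.0125} = 2.241.
Power = Φ(δ − 2.241) + Φ(−δ − 2.241) = Φ(1.312) + Φ(-5.795) = 0.9053 + 0.0000 = 0.9053.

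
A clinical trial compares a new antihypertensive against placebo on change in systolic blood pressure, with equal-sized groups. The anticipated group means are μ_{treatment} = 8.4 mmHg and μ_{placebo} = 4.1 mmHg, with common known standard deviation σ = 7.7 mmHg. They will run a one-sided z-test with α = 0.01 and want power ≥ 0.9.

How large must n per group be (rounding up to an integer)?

Standardized effect: d = |μ_{treatment} − μ_{placebo}| / σ = |8.4 − 4.1| / 7.7 = 0.5584
For power 0.9 need Φ(δ − z_{0.01}) = 0.9, so δ = z_{0.01} + z_{0.10} = 2.326 + 1.282 = 3.608.
δ = d·√(n/2) ⇒ n = 2(δ/d)² = 2 × (3.608 / 0.5584)² = 83.48.
Rounding up, n = 84 per group.

n = 84 per group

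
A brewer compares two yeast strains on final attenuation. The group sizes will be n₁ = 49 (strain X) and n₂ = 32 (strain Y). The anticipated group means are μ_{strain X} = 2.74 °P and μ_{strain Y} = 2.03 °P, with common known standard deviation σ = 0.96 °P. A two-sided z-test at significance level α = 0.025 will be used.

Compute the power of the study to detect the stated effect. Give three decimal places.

Power ≈ 0.844

Standardized effect: d = |μ_{strain X} − μ_{strain Y}| / σ = |2.74 − 2.03| / 0.96 = 0.7396
Noncentrality parameter: δ = d / √(1/n₁ + 1/n₂) = 0.7396 / √(1/49 + 1/32) = 3.2540
Two-sided α = 0.025 → critical value z_{0.0125} = 2.241.
Power = Φ(δ − 2.241) + Φ(−δ − 2.241) = Φ(1.013) + Φ(-5.495) = 0.8444 + 0.0000 = 0.8444.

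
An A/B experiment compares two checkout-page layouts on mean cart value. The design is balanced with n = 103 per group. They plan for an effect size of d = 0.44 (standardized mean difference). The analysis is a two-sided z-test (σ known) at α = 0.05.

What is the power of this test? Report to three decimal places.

Power ≈ 0.884

Noncentrality parameter: δ = d·√(n/2) = 0.44 × √(103/2) = 3.1576
Critical value for a two-sided test at α = 0.05: z_{α/2} = 1.960.
Power = Φ(δ − 1.960) + Φ(−δ − 1.960) = Φ(1.198) + Φ(-5.118) = 0.8845 + 0.0000 = 0.8845.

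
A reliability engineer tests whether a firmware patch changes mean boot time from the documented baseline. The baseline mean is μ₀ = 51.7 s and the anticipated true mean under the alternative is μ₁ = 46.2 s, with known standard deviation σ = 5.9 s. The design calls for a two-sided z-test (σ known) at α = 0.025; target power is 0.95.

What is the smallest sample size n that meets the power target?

Standardized effect: d = |μ₁ − μ₀| / σ = |46.2 − 51.7| / 5.9 = 0.9322
For power 0.95 need Φ(δ − z_{0.0125}) = 0.95, so δ = z_{0.0125} + z_{0.05} = 2.241 + 1.645 = 3.886.
(For δ > 0 the lower-tail rejection region contributes negligibly to power, so the one-term inversion is standard.)
δ = d·√n ⇒ n = (δ/d)² = (3.886 / 0.9322)² = 17.38.
Round up to the next whole unit.

n = 18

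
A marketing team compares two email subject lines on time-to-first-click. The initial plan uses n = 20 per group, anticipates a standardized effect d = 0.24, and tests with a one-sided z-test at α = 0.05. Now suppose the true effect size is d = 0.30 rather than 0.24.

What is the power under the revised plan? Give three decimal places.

Power ≈ 0.243

With d = 0.30: δ = d·√(n/2) = 0.30 × √(20/2) = 0.9487. Critical value z_{0.05} = 1.645.
Revised power = Φ(δ − 1.645) = Φ(-0.696) = 0.2432.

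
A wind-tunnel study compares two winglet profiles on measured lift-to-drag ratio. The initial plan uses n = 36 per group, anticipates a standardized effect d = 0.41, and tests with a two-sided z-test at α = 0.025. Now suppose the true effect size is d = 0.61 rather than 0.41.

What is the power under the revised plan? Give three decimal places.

Power ≈ 0.636

With d = 0.61: δ = d·√(n/2) = 0.61 × √(36/2) = 2.5880. Critical value z_{0.0125} = 2.241.
Revised power = Φ(δ − 2.241) + Φ(−δ − 2.241) = Φ(0.347) + Φ(-4.829) = 0.6356 + 0.0000 = 0.6356.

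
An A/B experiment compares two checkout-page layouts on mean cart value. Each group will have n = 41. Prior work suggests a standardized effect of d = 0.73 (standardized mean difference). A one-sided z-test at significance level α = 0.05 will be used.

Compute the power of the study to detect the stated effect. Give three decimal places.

Power ≈ 0.952

Noncentrality parameter: δ = d·√(n/2) = 0.73 × √(41/2) = 3.3052
Critical value for a one-sided test at α = 0.05: z_α = 1.645.
Power = P(Z > 1.645 − δ) = Φ(1.660) = 0.9516.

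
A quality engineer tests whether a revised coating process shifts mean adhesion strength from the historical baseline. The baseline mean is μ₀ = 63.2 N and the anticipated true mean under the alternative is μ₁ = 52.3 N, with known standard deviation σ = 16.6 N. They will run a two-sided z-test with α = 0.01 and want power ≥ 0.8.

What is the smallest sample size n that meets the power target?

Standardized effect: d = |μ₁ − μ₀| / σ = |52.3 − 63.2| / 16.6 = 0.6566
Set Φ(δ − 2.576) = 0.8; then δ − 2.576 = Φ⁻¹(0.8) = 0.842, giving δ = 3.417.
(The Φ(−δ − z_{α/2}) term is vanishingly small for δ > 0 and is dropped in the standard sample-size formula.)
δ = d·√n ⇒ n = (δ/d)² = (3.417 / 0.6566)² = 27.09.
Rounding up, n = 28.

n = 28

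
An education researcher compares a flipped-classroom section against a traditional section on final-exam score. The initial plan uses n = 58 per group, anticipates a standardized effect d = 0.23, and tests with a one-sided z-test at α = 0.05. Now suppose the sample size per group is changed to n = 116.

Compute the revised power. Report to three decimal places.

With n = 116 per group: δ = d·√(n/2) = 0.23 × √(116/2) = 1.7516. Critical value z_{0.05} = 1.645.
Revised power = P(Z > 1.645 − δ) = Φ(0.107) = 0.5425.

Power ≈ 0.543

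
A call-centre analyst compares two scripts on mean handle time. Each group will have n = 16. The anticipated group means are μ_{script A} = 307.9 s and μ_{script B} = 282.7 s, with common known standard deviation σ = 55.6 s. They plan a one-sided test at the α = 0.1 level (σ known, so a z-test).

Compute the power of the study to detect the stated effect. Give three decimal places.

Power ≈ 0.500

Standardized effect: d = |μ_{script A} − μ_{script B}| / σ = |307.9 − 282.7| / 55.6 = 0.4532
Noncentrality parameter: δ = d·√(n/2) = 0.4532 × √(16/2) = 1.2819
Critical value for a one-sided test at α = 0.1: z_α = 1.282.
Power = Φ(δ − 1.282) = Φ(0.000) = 0.5002.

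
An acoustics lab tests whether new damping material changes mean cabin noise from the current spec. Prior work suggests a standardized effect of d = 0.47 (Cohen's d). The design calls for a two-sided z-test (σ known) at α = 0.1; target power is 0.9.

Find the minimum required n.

n = 39

For power 0.9 need Φ(δ − z_{0.05}) = 0.9, so δ = z_{0.05} + z_{0.10} = 1.645 + 1.282 = 2.926.
(Ignoring the negligible lower-tail rejection probability gives the usual closed-form inversion.)
δ = d·√n ⇒ n = (δ/d)² = (2.926 / 0.47)² = 38.77.
Round up to the next whole unit.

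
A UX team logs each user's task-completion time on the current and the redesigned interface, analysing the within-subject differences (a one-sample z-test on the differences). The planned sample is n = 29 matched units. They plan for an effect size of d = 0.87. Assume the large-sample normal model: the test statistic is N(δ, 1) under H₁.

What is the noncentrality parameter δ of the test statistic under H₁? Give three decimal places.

δ ≈ 4.685

δ = d·√n = 0.87 × √29 = 4.6851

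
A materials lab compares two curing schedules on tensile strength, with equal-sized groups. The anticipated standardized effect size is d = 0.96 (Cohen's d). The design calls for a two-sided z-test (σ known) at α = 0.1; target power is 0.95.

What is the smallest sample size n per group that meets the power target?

For power 0.95 need Φ(δ − z_{0.05}) = 0.95, so δ = z_{0.05} + z_{0.05} = 1.645 + 1.645 = 3.290.
(For δ > 0 the lower-tail rejection region contributes negligibly to power, so the one-term inversion is standard.)
δ = d·√(n/2) ⇒ n = 2(δ/d)² = 2 × (3.290 / 0.96)² = 23.49.
Round up to the next whole unit.

n = 24 per group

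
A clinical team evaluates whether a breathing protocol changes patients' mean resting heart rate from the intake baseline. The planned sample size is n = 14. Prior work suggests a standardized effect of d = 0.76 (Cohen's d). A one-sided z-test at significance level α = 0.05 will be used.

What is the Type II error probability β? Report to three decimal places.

Noncentrality parameter: δ = d·√n = 0.76 × √14 = 2.8437
One-sided α = 0.05 → critical value z_{0.05} = 1.645.
Power = P(Z > 1.645 − δ) = Φ(1.199) = 0.8847.
Type II error: β = 1 − power = 1 − 0.8847 = 0.1153.

β ≈ 0.115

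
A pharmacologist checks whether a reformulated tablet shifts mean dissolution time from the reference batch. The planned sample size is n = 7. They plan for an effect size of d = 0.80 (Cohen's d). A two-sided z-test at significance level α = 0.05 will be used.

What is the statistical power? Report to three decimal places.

Power ≈ 0.562

Noncentrality parameter: δ = d·√n = 0.80 × √7 = 2.1166
Critical value for a two-sided test at α = 0.05: z_{α/2} = 1.960.
Power = Φ(δ − 1.960) + Φ(−δ − 1.960) = Φ(0.157) + Φ(-4.077) = 0.5622 + 0.0000 = 0.5623.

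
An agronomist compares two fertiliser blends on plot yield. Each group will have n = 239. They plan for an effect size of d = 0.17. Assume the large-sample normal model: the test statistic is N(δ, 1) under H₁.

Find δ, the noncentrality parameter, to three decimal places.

δ = d·√(n/2) = 0.17 × √(239/2) = 1.8584

δ ≈ 1.858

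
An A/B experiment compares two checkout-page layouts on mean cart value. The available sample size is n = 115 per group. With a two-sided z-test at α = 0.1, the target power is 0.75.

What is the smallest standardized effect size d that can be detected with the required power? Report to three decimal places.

d ≈ 0.306

Need Φ(δ − 1.645) = 0.75, so δ = 1.645 + 0.674 = 2.319.
(Lower-tail contribution to power is negligible for δ > 0.)
δ = d·√(n/2) ⇒ d = δ/√(n/2) = 2.319/√(115/2) = 0.3059.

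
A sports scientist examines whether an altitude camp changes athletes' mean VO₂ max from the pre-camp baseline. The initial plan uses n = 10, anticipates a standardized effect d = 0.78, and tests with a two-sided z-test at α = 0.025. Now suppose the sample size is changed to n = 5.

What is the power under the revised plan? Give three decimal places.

Power ≈ 0.310

With n = 5: δ = d·√n = 0.78 × √5 = 1.7441. Critical value z_{0.0125} = 2.241.
Revised power = Φ(δ − 2.241) + Φ(−δ − 2.241) = Φ(-0.497) + Φ(-3.986) = 0.3095 + 0.0000 = 0.3095.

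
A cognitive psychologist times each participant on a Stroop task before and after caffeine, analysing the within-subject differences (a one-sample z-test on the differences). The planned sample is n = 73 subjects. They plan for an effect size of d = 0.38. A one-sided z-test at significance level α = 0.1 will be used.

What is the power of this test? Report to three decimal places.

Noncentrality parameter: δ = d·√n = 0.38 × √73 = 3.2467
Critical value for a one-sided test at α = 0.1: z_α = 1.282.
Power = Φ(δ − 1.282) = Φ(1.965) = 0.9753.

Power ≈ 0.975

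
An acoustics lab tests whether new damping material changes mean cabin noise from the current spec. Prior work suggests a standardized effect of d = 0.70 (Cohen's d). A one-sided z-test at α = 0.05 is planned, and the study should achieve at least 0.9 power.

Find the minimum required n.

Set Φ(δ − 1.645) = 0.9; then δ − 1.645 = Φ⁻¹(0.9) = 1.282, giving δ = 2.926.
δ = d·√n ⇒ n = (δ/d)² = (2.926 / 0.70)² = 17.48.
Round up to the next whole unit.

n = 18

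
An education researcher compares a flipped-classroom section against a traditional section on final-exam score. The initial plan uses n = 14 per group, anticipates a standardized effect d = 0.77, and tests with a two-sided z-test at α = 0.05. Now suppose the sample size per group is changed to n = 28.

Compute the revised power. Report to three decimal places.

With n = 28 per group: δ = d·√(n/2) = 0.77 × √(28/2) = 2.8811. Critical value z_{0.025} = 1.960.
Revised power = Φ(δ − 1.960) + Φ(−δ − 1.960) = Φ(0.921) + Φ(-4.841) = 0.8215 + 0.0000 = 0.8215.

Power ≈ 0.822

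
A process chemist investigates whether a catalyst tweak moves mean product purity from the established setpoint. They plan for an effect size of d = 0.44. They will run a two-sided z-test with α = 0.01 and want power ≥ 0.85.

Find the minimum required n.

For power 0.85 need Φ(δ − z_{0.005}) = 0.85, so δ = z_{0.005} + z_{0.15} = 2.576 + 1.036 = 3.612.
(The Φ(−δ − z_{α/2}) term is vanishingly small for δ > 0 and is dropped in the standard sample-size formula.)
δ = d·√n ⇒ n = (δ/d)² = (3.612 / 0.44)² = 67.40.
Rounding up, n = 68.

n = 68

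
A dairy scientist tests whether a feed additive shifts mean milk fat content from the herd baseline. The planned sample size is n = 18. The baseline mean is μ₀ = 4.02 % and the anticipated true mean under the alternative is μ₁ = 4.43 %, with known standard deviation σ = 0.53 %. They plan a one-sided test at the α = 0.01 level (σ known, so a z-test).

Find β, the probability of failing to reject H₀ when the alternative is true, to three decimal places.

Standardized effect: d = |μ₁ − μ₀| / σ = |4.43 − 4.02| / 0.53 = 0.7736
Noncentrality parameter: δ = d·√n = 0.7736 × √18 = 3.2820
One-sided α = 0.01 → critical value z_{0.01} = 2.326.
Power = Φ(δ − 2.326) = Φ(0.956) = 0.8304.
Type II error: β = 1 − power = 1 − 0.8304 = 0.1696.

β ≈ 0.170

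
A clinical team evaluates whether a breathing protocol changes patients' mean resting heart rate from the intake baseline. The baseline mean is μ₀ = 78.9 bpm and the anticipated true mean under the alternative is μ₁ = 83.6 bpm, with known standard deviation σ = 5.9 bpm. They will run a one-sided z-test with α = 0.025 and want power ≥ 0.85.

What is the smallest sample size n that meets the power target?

Standardized effect: d = |μ₁ − μ₀| / σ = |83.6 − 78.9| / 5.9 = 0.7966
For power 0.85 need Φ(δ − z_{0.025}) = 0.85, so δ = z_{0.025} + z_{0.15} = 1.960 + 1.036 = 2.996.
δ = d·√n ⇒ n = (δ/d)² = (2.996 / 0.7966)² = 14.15.
Round up to the next whole unit.

n = 15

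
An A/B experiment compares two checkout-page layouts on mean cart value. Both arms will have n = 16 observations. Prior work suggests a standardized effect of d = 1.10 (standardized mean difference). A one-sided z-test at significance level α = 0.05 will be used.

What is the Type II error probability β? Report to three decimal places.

Noncentrality parameter: δ = d·√(n/2) = 1.10 × √(16/2) = 3.1113
Critical value for a one-sided test at α = 0.05: z_α = 1.645.
Power = P(Z > 1.645 − δ) = Φ(1.466) = 0.9287.
Type II error: β = 1 − power = 1 − 0.9287 = 0.0713.

β ≈ 0.071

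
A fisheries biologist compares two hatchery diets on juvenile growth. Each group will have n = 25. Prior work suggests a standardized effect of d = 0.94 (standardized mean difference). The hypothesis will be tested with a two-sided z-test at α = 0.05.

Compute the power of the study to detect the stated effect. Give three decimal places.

Noncentrality parameter: δ = d·√(n/2) = 0.94 × √(25/2) = 3.3234
Critical value for a two-sided test at α = 0.05: z_{α/2} = 1.960.
Power = Φ(δ − 1.960) + Φ(−δ − 1.960) = Φ(1.363) + Φ(-5.283) = 0.9136 + 0.0000 = 0.9136.

Power ≈ 0.914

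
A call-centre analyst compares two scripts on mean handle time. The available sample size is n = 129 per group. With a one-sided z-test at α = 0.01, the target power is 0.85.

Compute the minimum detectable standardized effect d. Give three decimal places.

Required noncentrality: δ = z_{0.01} + z_{0.15} = 2.326 + 1.036 = 3.363.
δ = d·√(n/2) ⇒ d = δ/√(n/2) = 3.363/√(129/2) = 0.4187.

d ≈ 0.419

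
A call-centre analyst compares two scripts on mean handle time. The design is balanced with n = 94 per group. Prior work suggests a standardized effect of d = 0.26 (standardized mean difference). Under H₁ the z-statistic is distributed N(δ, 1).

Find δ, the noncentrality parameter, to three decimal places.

The noncentrality parameter scales effect size by the design's sample-size factor: δ = d·√(n/2) = 0.26 × √(94/2) = 1.7825

δ ≈ 1.782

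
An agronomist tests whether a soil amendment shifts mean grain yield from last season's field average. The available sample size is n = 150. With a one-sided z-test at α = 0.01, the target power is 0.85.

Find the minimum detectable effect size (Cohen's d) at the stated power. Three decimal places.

Need Φ(δ − 2.326) = 0.85, so δ = 2.326 + 1.036 = 3.363.
δ = d·√n ⇒ d = δ/√n = 3.363/√150 = 0.2746.

d ≈ 0.275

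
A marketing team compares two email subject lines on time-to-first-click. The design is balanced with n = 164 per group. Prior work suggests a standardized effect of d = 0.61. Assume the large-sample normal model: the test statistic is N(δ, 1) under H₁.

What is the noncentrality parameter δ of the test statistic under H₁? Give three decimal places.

δ = d·√(n/2) = 0.61 × √(164/2) = 5.5238

δ ≈ 5.524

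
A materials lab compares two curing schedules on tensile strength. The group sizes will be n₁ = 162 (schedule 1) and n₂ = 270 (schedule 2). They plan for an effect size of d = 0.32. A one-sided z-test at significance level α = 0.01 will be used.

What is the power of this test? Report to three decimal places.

Noncentrality parameter: δ = d / √(1/n₁ + 1/n₂) = 0.32 / √(1/162 + 1/270) = 3.2199
Critical value for a one-sided test at α = 0.01: z_α = 2.326.
Power = P(Z > 2.326 − δ) = Φ(0.894) = 0.8142.

Power ≈ 0.814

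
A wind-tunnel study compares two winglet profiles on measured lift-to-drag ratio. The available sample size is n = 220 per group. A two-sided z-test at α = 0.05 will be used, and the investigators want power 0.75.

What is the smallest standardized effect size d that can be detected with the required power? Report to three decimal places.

Required noncentrality: δ = z_{0.025} + z_{0.25} = 1.960 + 0.674 = 2.634.
(The second rejection-region term Φ(−δ − z_{α/2}) is negligible and dropped.)
δ = d·√(n/2) ⇒ d = δ/√(n/2) = 2.634/√(220/2) = 0.2512.

d ≈ 0.251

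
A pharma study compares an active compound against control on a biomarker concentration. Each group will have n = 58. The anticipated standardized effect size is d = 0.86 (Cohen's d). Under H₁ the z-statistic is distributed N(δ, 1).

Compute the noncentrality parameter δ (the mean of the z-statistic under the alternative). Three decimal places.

δ ≈ 4.631

δ = d·√(n/2) = 0.86 × √(58/2) = 4.6312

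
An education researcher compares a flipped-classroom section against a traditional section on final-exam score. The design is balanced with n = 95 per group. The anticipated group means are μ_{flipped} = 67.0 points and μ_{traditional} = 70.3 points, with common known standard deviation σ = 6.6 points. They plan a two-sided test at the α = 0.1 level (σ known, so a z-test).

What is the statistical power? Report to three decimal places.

Standardized effect: d = |μ_{flipped} − μ_{traditional}| / σ = |67.0 − 70.3| / 6.6 = 0.5000
Noncentrality parameter: δ = d·√(n/2) = 0.5000 × √(95/2) = 3.4460
Critical value for a two-sided test at α = 0.1: z_{α/2} = 1.645.
Power = Φ(δ − 1.645) + Φ(−δ − 1.645) = Φ(1.801) + Φ(-5.091) = 0.9642 + 0.0000 = 0.9642.

Power ≈ 0.964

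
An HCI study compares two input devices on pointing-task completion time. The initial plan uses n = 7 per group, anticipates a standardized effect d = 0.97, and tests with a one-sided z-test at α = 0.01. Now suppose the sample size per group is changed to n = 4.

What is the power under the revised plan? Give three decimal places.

With n = 4 per group: δ = d·√(n/2) = 0.97 × √(4/2) = 1.3718. Critical value z_{0.01} = 2.326.
Revised power = P(Z > 2.326 − δ) = Φ(-0.955) = 0.1699.

Power ≈ 0.170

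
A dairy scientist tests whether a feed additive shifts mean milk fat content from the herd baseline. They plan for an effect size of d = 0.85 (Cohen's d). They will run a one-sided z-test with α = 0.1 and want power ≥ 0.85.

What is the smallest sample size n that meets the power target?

Set Φ(δ − 1.282) = 0.85; then δ − 1.282 = Φ⁻¹(0.85) = 1.036, giving δ = 2.318.
δ = d·√n ⇒ n = (δ/d)² = (2.318 / 0.85)² = 7.44.
Round up to the next whole unit.

n = 8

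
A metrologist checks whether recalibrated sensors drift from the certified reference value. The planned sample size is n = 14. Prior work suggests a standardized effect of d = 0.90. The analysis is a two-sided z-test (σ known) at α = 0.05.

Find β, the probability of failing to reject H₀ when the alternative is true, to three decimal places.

β ≈ 0.080

Noncentrality parameter: δ = d·√n = 0.90 × √14 = 3.3675
Critical value for a two-sided test at α = 0.05: z_{α/2} = 1.960.
Power = Φ(δ − 1.960) + Φ(−δ − 1.960) = Φ(1.408) + Φ(-5.327) = 0.9204 + 0.0000 = 0.9204.
Type II error: β = 1 − power = 1 − 0.9204 = 0.0796.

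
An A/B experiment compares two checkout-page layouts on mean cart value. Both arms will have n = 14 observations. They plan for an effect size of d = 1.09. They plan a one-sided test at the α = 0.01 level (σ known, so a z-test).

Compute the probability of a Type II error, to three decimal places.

β ≈ 0.289

Noncentrality parameter: δ = d·√(n/2) = 1.09 × √(14/2) = 2.8839
Critical value for a one-sided test at α = 0.01: z_α = 2.326.
Power = Φ(δ − 2.326) = Φ(0.558) = 0.7114.
Type II error: β = 1 − power = 1 − 0.7114 = 0.2886.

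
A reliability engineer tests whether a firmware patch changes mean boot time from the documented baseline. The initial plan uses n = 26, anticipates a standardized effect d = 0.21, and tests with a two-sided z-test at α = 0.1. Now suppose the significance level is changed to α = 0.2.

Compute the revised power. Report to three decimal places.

Power ≈ 0.426

δ = d·√n = 0.21 × √26 = 1.0708 (unchanged). New critical value: z_{0.1} = 1.282.
Revised power = Φ(δ − 1.282) + Φ(−δ − 1.282) = Φ(-0.211) + Φ(-2.352) = 0.4165 + 0.0093 = 0.4259.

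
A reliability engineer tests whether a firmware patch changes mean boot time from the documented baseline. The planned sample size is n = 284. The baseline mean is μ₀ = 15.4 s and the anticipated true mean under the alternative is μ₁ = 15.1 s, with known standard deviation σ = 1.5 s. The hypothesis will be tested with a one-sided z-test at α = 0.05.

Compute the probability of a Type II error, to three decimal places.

Standardized effect: d = |μ₁ − μ₀| / σ = |15.1 − 15.4| / 1.5 = 0.2000
Noncentrality parameter: δ = d·√n = 0.2000 × √284 = 3.3705
Critical value for a one-sided test at α = 0.05: z_α = 1.645.
Power = Φ(δ − 1.645) = Φ(1.726) = 0.9578.
Type II error: β = 1 − power = 1 − 0.9578 = 0.0422.

β ≈ 0.042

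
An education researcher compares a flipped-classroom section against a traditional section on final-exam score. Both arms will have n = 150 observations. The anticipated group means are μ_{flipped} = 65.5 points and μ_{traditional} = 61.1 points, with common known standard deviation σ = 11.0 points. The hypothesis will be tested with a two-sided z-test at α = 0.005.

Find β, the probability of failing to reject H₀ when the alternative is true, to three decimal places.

Standardized effect: d = |μ_{flipped} − μ_{traditional}| / σ = |65.5 − 61.1| / 11.0 = 0.4000
Noncentrality parameter: δ = d·√(n/2) = 0.4000 × √(150/2) = 3.4641
Critical value for a two-sided test at α = 0.005: z_{α/2} = 2.807.
Power = Φ(δ − 2.807) + Φ(−δ − 2.807) = Φ(0.657) + Φ(-6.271) = 0.7444 + 0.0000 = 0.7444.
Type II error: β = 1 − power = 1 − 0.7444 = 0.2556.

β ≈ 0.256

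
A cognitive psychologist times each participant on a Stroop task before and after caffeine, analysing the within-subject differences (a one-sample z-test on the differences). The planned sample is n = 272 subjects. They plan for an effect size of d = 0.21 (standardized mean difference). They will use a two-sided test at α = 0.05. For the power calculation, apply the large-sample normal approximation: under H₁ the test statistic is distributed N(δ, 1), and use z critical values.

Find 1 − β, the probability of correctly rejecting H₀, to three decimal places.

Power ≈ 0.934

Noncentrality parameter: δ = d·√n = 0.21 × √272 = 3.4634
Critical value for a two-sided test at α = 0.05: z_{α/2} = 1.960.
Power = Φ(δ − 1.960) + Φ(−δ − 1.960) = Φ(1.503) + Φ(-5.423) = 0.9336 + 0.0000 = 0.9336.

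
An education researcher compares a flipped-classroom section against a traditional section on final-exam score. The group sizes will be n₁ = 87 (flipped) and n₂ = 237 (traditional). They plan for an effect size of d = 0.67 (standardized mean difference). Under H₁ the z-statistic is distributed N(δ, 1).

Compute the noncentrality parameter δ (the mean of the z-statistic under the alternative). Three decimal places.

δ ≈ 5.345

δ = d / √(1/n₁ + 1/n₂) = 0.67 / √(1/87 + 1/237) = 5.3449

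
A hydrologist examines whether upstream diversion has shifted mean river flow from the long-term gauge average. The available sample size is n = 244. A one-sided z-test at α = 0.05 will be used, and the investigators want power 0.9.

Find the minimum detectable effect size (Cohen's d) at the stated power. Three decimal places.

Required noncentrality: δ = z_{0.05} + z_{0.10} = 1.645 + 1.282 = 2.926.
δ = d·√n ⇒ d = δ/√n = 2.926/√244 = 0.1873.

d ≈ 0.187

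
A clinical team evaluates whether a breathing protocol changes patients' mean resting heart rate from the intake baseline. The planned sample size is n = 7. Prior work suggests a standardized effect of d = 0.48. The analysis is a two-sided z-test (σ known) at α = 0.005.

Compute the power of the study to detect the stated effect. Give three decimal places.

Noncentrality parameter: δ = d·√n = 0.48 × √7 = 1.2700
Two-sided α = 0.005 → critical value z_{0.0025} = 2.807.
Power = Φ(δ − 2.807) + Φ(−δ − 2.807) = Φ(-1.537) + Φ(-4.077) = 0.0621 + 0.0000 = 0.0622.

Power ≈ 0.062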